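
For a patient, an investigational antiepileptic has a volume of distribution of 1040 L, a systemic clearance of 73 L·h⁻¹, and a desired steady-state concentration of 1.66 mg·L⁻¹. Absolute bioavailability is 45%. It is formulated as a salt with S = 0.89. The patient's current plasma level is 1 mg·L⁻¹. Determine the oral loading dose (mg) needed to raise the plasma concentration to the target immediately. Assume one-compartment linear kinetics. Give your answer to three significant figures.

1710 mg

Concentration deficit ΔC = 1.66 − 1 = 0.6600 mg/L
LD = Vd × ΔC / F / S = 1040 × 0.6600 / 0.45 / 0.89 = 1714 mg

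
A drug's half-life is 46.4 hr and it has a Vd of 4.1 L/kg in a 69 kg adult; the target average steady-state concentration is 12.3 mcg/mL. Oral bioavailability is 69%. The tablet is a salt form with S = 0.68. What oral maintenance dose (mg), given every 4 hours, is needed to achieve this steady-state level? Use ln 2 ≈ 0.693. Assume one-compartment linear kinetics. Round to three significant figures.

443 mg

Vd = 4.1 L/kg × 69 kg = 282.9 L
CL = ln 2 · Vd / t½ = 0.693 × 282.9 / 46.4 = 4.225 L/h
D = CL × Css × τ / F / S = 4.225 × 12.3 × 4 / 0.69 / 0.68 = 443.0 mg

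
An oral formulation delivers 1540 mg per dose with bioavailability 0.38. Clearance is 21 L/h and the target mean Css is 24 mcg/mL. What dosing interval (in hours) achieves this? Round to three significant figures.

F·D/τ = CL·Css → τ = F·D / (CL·Css).
τ = 0.38 × 1540 / (21 × 24) = 1.161 h

1.16 h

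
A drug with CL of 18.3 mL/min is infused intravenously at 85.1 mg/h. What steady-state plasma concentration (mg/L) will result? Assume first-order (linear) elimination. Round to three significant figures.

Convert clearance: 18.3 mL/min × 60 min/h ÷ 1000 mL/L = 1.098 L/h
Css = rate / CL = 85.1 / 1.098 = 77.50 mg/L

77.5 mg/L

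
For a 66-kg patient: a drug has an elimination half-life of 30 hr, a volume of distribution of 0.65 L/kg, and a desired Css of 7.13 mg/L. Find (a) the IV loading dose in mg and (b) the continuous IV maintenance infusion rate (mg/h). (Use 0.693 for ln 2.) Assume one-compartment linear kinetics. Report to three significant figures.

Vd = 0.65 L/kg × 66 kg = 42.90 L
LD = Vd × C = 42.90 × 7.13 = 305.9 mg
CL = 0.693 × Vd / t½ = 0.693 × 42.90 / 30 = 0.9910 L/h
Infusion rate = CL × Css = 0.9910 × 7.13 = 7.066 mg/h

(a) 306 mg; (b) 7.07 mg/h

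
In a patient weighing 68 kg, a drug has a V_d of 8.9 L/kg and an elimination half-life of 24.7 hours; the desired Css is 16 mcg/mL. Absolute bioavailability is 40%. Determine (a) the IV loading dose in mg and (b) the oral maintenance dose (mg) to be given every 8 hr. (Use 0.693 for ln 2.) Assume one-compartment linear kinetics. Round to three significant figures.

Vd = 8.9 L/kg × 68 kg = 605.2 L
LD = Vd × C = 605.2 × 16 = 9683 mg
CL = 0.693 × Vd / t½ = 0.693 × 605.2 / 24.7 = 16.98 L/h
D = CL × Css × τ / F = 16.98 × 16 × 8 / 0.4 = 5434 mg

(a) 9680 mg; (b) 5430 mg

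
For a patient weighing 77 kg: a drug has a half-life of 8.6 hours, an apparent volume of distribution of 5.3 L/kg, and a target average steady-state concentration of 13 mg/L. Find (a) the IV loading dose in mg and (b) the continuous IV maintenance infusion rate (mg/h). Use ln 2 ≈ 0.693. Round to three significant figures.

(a) 5310 mg; (b) 428 mg/h

Total Vd = 5.3 × 77 = 408.1 L
LD = Vd × C = 408.1 × 13 = 5305 mg
CL = 0.693 × Vd / t½ = 0.693 × 408.1 / 8.6 = 32.89 L/h
Infusion rate = CL × Css = 32.89 × 13 = 427.6 mg/h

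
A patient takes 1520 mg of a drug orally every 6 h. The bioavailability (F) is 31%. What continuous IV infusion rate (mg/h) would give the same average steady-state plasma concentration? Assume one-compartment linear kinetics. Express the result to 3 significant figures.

78.5 mg/h

Equivalent systemic input: infusion rate = F·D/τ.
Rate = 0.31 × 1520 / 6 = 78.53 mg/h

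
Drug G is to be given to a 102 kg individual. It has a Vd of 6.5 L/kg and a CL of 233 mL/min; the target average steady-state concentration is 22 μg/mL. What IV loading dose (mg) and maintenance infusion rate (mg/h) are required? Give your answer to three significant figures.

Total Vd = 6.5 × 102 = 663.0 L
Loading: fill Vd to C_target → 663.0 L × 22 mg/L = 14590 mg
CL = 233 mL/min × 60/1000 = 13.98 L/h
Maintenance: replace elimination → rate = CL × Css = 13.98 × 22 = 307.6 mg/h

(a) 14600 mg; (b) 308 mg/h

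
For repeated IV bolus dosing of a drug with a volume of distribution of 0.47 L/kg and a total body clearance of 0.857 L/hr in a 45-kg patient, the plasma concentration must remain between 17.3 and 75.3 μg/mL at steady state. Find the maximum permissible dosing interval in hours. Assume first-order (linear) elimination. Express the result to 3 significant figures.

Total Vd = 0.47 × 45 = 21.15 L
k = CL / Vd = 0.8570 / 21.15 = 0.04052 h⁻¹
Between IV bolus doses, concentration decays as C = C₀·e^(−kτ), so C_peak/C_trough = e^(kτ).
τ_max = ln(C_peak/C_trough) / k = ln(75.3/17.3) / 0.04052 = 1.471 / 0.04052 = 36.30 h

36.3 h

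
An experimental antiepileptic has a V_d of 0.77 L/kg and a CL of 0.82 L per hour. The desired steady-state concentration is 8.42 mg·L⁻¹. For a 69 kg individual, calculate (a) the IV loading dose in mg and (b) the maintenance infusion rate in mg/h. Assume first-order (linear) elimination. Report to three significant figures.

(a) 447 mg; (b) 6.90 mg/h

Vd(total) = 69 kg × 0.77 L/kg = 53.13 L
LD = Vd · C_target = 53.13 × 8.42 = 447.4 mg
Maintenance infusion rate = CL × Css = 0.8200 × 8.42 = 6.904 mg/h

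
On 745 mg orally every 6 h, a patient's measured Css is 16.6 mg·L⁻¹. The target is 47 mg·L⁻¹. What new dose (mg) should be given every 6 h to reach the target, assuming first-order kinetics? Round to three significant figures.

2110 mg

With linear kinetics, Css is proportional to dose rate (D/τ) at fixed clearance.
D₂ = D₁ × (Css,target / Css,current) = 745 × 47/16.6 = 2109 mg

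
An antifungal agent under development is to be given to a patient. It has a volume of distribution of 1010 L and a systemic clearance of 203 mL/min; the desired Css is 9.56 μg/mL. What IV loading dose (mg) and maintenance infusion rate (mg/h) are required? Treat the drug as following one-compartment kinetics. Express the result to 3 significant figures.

(a) 9660 mg; (b) 116 mg/h

Loading: fill Vd to C_target → 1010 L × 9.56 mg/L = 9656 mg
CL = 203 mL/min × 60/1000 = 12.18 L/h
Maintenance infusion rate = CL × Css = 12.18 × 9.56 = 116.4 mg/h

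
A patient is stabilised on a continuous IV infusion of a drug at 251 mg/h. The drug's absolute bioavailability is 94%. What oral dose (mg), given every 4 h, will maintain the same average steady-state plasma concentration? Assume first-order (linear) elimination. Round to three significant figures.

1070 mg

To maintain the same Css, the systemic dosing rate must be unchanged: F·D/τ = infusion rate.
D = rate × τ / F = 251 × 4 / 0.94 = 1068 mg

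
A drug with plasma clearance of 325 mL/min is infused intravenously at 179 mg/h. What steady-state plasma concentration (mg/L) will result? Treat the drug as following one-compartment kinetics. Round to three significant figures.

9.18 mg/L

Convert clearance: 325 mL/min × 60 min/h ÷ 1000 mL/L = 19.50 L/h
Css = rate / CL = 179 / 19.50 = 9.179 mg/L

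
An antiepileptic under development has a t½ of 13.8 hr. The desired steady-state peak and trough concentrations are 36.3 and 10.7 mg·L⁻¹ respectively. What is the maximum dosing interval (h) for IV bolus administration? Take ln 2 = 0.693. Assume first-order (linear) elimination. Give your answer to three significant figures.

24.3 h

k = 0.693 / t½ = 0.693 / 13.8 = 0.05022 h⁻¹
Between IV bolus doses, concentration decays as C = C₀·e^(−kτ), so C_peak/C_trough = e^(kτ).
τ_max = ln(C_peak/C_trough) / k = ln(36.3/10.7) / 0.05022 = 1.222 / 0.05022 = 24.33 h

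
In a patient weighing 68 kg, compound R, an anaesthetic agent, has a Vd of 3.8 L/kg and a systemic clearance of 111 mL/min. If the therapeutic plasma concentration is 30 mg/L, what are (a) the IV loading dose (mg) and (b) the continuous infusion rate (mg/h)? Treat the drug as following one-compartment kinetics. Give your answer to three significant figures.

(a) 7750 mg; (b) 200 mg/h

Vd(total) = 68 kg × 3.8 L/kg = 258.4 L
LD = Vd · C_target = 258.4 × 30 = 7752 mg
CL = 111 mL/min = 111 × 0.06 = 6.660 L/h
Infusion rate = 6.660 L/h × 30 mg/L = 199.8 mg/h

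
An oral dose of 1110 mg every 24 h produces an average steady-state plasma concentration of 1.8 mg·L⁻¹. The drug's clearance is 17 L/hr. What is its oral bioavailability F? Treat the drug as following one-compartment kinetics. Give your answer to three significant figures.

F·D/τ = CL·Css at steady state → F = CL·Css·τ / D.
F = 17 × 1.8 × 24 / 1110 = 0.662

0.662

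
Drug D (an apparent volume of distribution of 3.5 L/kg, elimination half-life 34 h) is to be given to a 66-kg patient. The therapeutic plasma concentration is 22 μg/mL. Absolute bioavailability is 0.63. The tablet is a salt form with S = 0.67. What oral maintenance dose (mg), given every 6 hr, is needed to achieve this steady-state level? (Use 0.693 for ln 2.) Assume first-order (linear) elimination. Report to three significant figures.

Vd = 3.5 L/kg × 66 kg = 231.0 L
k = 0.693/34 = 0.02038 h⁻¹, so CL = k·Vd = 0.02038 × 231.0 = 4.708 L/h
D = CL × Css × τ / F / S = 4.708 × 22 × 6 / 0.63 / 0.67 = 1472 mg

1470 mg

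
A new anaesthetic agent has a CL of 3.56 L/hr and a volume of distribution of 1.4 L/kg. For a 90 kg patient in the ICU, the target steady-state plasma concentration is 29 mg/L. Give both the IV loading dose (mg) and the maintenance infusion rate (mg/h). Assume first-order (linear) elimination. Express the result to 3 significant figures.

(a) 3650 mg; (b) 103 mg/h

Total Vd = 1.4 × 90 = 126.0 L
Loading: fill Vd to C_target → 126.0 L × 29 mg/L = 3654 mg
Maintenance: replace elimination → rate = CL × Css = 3.560 × 29 = 103.2 mg/h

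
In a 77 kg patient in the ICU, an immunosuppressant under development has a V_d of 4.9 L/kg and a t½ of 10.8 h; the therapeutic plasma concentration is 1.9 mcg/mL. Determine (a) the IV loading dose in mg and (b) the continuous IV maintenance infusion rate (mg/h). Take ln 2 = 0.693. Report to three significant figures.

(a) 717 mg; (b) 46.0 mg/h

Vd(total) = 77 kg × 4.9 L/kg = 377.3 L
LD = Vd × C = 377.3 × 1.9 = 716.9 mg
CL = 0.693 × Vd / t½ = 0.693 × 377.3 / 10.8 = 24.21 L/h
Infusion rate = CL × Css = 24.21 × 1.9 = 46.00 mg/h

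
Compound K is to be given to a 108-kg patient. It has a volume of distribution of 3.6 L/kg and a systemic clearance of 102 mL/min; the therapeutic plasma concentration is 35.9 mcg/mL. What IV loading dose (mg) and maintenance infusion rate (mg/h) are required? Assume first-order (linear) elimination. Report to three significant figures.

(a) 14000 mg; (b) 220 mg/h

Vd(total) = 108 kg × 3.6 L/kg = 388.8 L
LD = Vd · C_target = 388.8 × 35.9 = 13960 mg
CL = 102 mL/min = 102 × 0.06 = 6.120 L/h
Maintenance: replace elimination → rate = CL × Css = 6.120 × 35.9 = 219.7 mg/h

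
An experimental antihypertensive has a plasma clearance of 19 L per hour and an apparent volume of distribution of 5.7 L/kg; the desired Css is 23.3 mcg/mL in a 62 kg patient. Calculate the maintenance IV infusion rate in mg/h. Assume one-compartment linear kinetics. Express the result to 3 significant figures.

At steady state, infusion rate equals elimination rate: rate in = CL × Css.
Rate = CL × Css = 19.00 × 23.3 = 442.7 mg/h

443 mg/h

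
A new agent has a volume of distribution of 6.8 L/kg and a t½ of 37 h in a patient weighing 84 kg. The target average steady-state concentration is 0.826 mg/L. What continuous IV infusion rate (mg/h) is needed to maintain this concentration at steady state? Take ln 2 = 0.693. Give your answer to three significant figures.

Vd = 6.8 L/kg × 84 kg = 571.2 L
k = 0.693/37 = 0.01873 h⁻¹, so CL = k·Vd = 0.01873 × 571.2 = 10.70 L/h
Infusion rate = CL × Css = 10.70 × 0.826 = 8.838 mg/h

8.84 mg/h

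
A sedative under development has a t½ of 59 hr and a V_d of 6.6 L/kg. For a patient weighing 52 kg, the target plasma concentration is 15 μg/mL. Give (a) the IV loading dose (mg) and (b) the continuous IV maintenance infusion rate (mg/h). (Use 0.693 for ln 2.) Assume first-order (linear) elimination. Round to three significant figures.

(a) 5150 mg; (b) 60.5 mg/h

Vd = 6.6 L/kg × 52 kg = 343.2 L
LD = Vd × C = 343.2 × 15 = 5148 mg
CL = 0.693 × Vd / t½ = 0.693 × 343.2 / 59 = 4.031 L/h
Infusion rate = CL × Css = 4.031 × 15 = 60.47 mg/h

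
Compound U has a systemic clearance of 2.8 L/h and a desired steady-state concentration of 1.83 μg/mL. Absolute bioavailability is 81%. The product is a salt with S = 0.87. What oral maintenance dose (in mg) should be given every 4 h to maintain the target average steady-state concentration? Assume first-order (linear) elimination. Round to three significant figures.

29.1 mg

D = CL × Css × τ / F / S = 2.800 × 1.83 × 4 / 0.81 / 0.87 = 29.08 mg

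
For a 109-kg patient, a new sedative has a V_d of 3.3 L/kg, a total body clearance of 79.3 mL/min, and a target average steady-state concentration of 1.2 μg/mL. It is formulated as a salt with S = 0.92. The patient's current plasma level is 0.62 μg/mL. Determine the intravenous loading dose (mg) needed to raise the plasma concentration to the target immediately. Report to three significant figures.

227 mg

Vd = 3.3 L/kg × 109 kg = 359.7 L
Concentration deficit ΔC = 1.2 − 0.62 = 0.5800 mg/L
LD = Vd × ΔC / S = 359.7 × 0.5800 / 0.92 = 226.8 mg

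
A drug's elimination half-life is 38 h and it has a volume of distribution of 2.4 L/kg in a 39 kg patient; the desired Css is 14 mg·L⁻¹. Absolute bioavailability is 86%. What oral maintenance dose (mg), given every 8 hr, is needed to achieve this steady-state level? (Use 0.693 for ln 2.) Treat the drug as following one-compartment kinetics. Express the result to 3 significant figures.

Total Vd = 2.4 × 39 = 93.60 L
CL = 0.693 × Vd / t½ = 0.693 × 93.60 / 38 = 1.707 L/h
D = CL × Css × τ / F = 1.707 × 14 × 8 / 0.86 = 222.3 mg

222 mg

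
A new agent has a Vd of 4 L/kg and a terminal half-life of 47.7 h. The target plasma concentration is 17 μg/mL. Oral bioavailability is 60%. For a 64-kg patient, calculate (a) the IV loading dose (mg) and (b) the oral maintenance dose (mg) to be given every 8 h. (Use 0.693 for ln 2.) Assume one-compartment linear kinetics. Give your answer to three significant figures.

Vd = 4 L/kg × 64 kg = 256.0 L
LD = Vd × C = 256.0 × 17 = 4352 mg
CL = 0.693 × Vd / t½ = 0.693 × 256.0 / 47.7 = 3.719 L/h
D = CL × Css × τ / F = 3.719 × 17 × 8 / 0.6 = 843.0 mg

(a) 4350 mg; (b) 843 mg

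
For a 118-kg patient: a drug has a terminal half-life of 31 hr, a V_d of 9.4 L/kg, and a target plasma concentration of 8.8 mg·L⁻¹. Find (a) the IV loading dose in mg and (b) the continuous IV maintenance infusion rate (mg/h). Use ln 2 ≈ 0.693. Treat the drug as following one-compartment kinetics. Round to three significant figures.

(a) 9760 mg; (b) 218 mg/h

Total Vd = 9.4 × 118 = 1109 L
LD = Vd × C = 1109 × 8.8 = 9759 mg
CL = 0.693 × Vd / t½ = 0.693 × 1109 / 31 = 24.79 L/h
Infusion rate = CL × Css = 24.79 × 8.8 = 218.2 mg/h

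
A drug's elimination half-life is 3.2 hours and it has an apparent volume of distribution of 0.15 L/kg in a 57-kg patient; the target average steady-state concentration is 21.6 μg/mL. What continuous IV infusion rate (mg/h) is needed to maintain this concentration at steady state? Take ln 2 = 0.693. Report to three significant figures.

40.0 mg/h

Vd = 0.15 L/kg × 57 kg = 8.550 L
CL = 0.693 × Vd / t½ = 0.693 × 8.550 / 3.2 = 1.852 L/h
Infusion rate = CL × Css = 1.852 × 21.6 = 40.00 mg/h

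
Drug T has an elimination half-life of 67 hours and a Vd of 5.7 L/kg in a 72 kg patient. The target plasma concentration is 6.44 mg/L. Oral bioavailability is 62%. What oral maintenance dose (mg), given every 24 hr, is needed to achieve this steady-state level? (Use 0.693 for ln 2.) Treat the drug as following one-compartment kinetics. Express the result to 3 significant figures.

1060 mg

Vd(total) = 72 kg × 5.7 L/kg = 410.4 L
CL = 0.693 × Vd / t½ = 0.693 × 410.4 / 67 = 4.245 L/h
D = CL × Css × τ / F = 4.245 × 6.44 × 24 / 0.62 = 1058 mg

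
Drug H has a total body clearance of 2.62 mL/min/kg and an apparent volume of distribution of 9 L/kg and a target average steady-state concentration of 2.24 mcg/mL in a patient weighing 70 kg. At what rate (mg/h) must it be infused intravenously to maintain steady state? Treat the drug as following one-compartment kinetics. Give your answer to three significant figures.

CL = 2.62 mL/min/kg × 70 kg = 183.4 mL/min = 183.4 × 60/1000 = 11.00 L/h
Vd does not affect the maintenance rate; only clearance governs steady-state input.
R₀ = 11.00 × 2.24 = 24.64 mg/h

24.6 mg/h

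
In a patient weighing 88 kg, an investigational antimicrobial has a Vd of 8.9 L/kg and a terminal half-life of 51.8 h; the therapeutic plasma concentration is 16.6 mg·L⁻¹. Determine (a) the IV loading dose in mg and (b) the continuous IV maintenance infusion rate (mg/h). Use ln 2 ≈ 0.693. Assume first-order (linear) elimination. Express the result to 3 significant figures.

(a) 13000 mg; (b) 174 mg/h

Vd(total) = 88 kg × 8.9 L/kg = 783.2 L
LD = Vd × C = 783.2 × 16.6 = 13000 mg
CL = 0.693 × Vd / t½ = 0.693 × 783.2 / 51.8 = 10.48 L/h
Infusion rate = CL × Css = 10.48 × 16.6 = 174.0 mg/h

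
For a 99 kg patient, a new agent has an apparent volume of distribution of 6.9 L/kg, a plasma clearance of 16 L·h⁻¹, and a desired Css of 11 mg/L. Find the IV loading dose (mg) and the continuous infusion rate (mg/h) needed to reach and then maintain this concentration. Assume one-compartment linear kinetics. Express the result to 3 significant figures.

Vd(total) = 99 kg × 6.9 L/kg = 683.1 L
LD = Vd · C_target = 683.1 × 11 = 7514 mg
Maintenance: replace elimination → rate = CL × Css = 16.00 × 11 = 176.0 mg/h

(a) 7510 mg; (b) 176 mg/h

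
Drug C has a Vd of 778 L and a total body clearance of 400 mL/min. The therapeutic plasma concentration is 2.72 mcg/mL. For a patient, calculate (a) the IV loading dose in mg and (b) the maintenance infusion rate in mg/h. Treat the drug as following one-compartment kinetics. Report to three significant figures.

Loading dose = Vd × C = 778.0 × 2.72 = 2116 mg
Convert clearance: 400 mL/min × 60 min/h ÷ 1000 mL/L = 24.00 L/h
Maintenance: replace elimination → rate = CL × Css = 24.00 × 2.72 = 65.28 mg/h

(a) 2120 mg; (b) 65.3 mg/h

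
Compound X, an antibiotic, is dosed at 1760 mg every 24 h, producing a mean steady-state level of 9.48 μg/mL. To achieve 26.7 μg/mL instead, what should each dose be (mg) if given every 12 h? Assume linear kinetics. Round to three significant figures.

For first-order elimination, Css ∝ F·D/(CL·τ); F and CL are unchanged, so Css ∝ D/τ.
D₂ = D₁ × (Css,target / Css,current) × (τ₂/τ₁) = 1760 × (26.7/9.48) × (12/24) = 2478 mg

2480 mg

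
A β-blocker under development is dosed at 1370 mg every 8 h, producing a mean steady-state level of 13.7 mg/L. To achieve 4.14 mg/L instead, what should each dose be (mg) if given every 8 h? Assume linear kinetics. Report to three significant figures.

For first-order elimination, Css ∝ F·D/(CL·τ); F and CL are unchanged, so Css ∝ D/τ.
D₂ = D₁ × (Css,target / Css,current) = 1370 × 4.14/13.7 = 414.0 mg

414 mg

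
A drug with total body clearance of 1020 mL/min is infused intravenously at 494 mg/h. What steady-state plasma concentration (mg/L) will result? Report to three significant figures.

CL = 1020 mL/min = 1020 × 0.06 = 61.20 L/h
Css = rate / CL = 494 / 61.20 = 8.072 mg/L

8.07 mg/L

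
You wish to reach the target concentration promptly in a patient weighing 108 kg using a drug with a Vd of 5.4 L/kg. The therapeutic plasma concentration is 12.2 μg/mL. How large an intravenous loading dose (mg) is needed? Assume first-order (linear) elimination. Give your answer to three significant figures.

7120 mg

Vd(total) = 108 kg × 5.4 L/kg = 583.2 L
LD = Vd × C = 583.2 × 12.20 = 7115 mg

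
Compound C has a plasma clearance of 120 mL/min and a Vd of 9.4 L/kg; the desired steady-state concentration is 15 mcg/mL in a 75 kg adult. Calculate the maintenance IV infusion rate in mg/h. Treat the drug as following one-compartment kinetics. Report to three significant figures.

CL = 120 mL/min = 120 × 0.06 = 7.200 L/h
Vd does not affect the maintenance rate; only clearance governs steady-state input.
Rate = CL × Css = 7.200 × 15 = 108.0 mg/h

108 mg/h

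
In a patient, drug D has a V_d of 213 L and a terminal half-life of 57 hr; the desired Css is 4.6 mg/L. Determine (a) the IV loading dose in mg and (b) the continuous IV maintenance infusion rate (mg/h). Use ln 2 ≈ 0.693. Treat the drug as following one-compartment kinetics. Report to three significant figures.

(a) 980 mg; (b) 11.9 mg/h

LD = Vd × C = 213.0 × 4.6 = 979.8 mg
CL = 0.693 × Vd / t½ = 0.693 × 213.0 / 57 = 2.590 L/h
Infusion rate = CL × Css = 2.590 × 4.6 = 11.91 mg/h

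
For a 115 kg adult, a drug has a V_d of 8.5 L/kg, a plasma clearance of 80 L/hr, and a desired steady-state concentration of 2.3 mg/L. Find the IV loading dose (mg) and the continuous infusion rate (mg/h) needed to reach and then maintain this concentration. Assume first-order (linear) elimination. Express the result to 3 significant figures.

(a) 2250 mg; (b) 184 mg/h

Vd = 8.5 L/kg × 115 kg = 977.5 L
Loading: fill Vd to C_target → 977.5 L × 2.3 mg/L = 2248 mg
Maintenance infusion rate = CL × Css = 80.00 × 2.3 = 184.0 mg/h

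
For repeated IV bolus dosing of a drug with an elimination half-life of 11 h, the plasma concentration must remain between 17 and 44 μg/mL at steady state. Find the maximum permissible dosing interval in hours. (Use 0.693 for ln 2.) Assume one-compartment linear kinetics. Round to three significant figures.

k = 0.693 / t½ = 0.693 / 11 = 0.06300 h⁻¹
Between IV bolus doses, concentration decays as C = C₀·e^(−kτ), so C_peak/C_trough = e^(kτ).
τ_max = ln(C_peak/C_trough) / k = ln(44/17) / 0.06300 = 0.9510 / 0.06300 = 15.10 h

15.1 h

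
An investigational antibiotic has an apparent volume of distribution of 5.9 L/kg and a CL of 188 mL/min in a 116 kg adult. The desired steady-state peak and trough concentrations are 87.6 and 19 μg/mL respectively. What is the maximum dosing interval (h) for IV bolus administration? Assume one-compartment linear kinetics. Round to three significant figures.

Vd(total) = 116 kg × 5.9 L/kg = 684.4 L
Convert clearance: 188 mL/min × 60 min/h ÷ 1000 mL/L = 11.28 L/h
k = CL / Vd = 11.28 / 684.4 = 0.01648 h⁻¹
Between IV bolus doses, concentration decays as C = C₀·e^(−kτ), so C_peak/C_trough = e^(kτ).
τ_max = ln(C_peak/C_trough) / k = ln(87.6/19) / 0.01648 = 1.528 / 0.01648 = 92.72 h

92.7 h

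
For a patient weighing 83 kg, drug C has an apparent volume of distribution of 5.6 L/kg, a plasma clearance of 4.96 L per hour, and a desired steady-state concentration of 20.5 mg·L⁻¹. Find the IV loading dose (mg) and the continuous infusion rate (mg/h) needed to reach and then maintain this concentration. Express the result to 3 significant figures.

(a) 9530 mg; (b) 102 mg/h

Vd(total) = 83 kg × 5.6 L/kg = 464.8 L
LD = Vd · C_target = 464.8 × 20.5 = 9528 mg
Infusion rate = 4.960 L/h × 20.5 mg/L = 101.7 mg/h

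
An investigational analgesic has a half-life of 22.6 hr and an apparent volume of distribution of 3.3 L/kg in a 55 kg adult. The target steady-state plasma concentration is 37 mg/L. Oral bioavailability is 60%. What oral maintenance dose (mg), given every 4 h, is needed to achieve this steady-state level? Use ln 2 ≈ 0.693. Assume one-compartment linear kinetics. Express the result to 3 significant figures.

1370 mg

Total Vd = 3.3 × 55 = 181.5 L
CL = ln 2 · Vd / t½ = 0.693 × 181.5 / 22.6 = 5.565 L/h
D = CL × Css × τ / F = 5.565 × 37 × 4 / 0.6 = 1373 mg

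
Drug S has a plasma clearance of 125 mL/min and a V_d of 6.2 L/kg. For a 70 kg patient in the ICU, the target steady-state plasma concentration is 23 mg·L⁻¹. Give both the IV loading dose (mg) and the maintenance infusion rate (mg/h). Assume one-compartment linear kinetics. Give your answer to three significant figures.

(a) 9980 mg; (b) 173 mg/h

Total Vd = 6.2 × 70 = 434.0 L
Loading dose = Vd × C = 434.0 × 23 = 9982 mg
CL = 125 mL/min = 125 × 0.06 = 7.500 L/h
Maintenance infusion rate = CL × Css = 7.500 × 23 = 172.5 mg/h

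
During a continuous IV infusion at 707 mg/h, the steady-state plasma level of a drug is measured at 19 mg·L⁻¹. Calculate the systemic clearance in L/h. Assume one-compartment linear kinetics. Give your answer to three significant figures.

At steady state, infusion rate = CL × Css, so CL = rate / Css.
CL = 707 / 19 = 37.21 L/h

37.2 L/h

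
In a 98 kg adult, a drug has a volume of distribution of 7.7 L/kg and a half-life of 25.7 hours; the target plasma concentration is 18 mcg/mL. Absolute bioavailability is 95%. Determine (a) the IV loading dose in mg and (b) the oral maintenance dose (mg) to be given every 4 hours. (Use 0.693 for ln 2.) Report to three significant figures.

Vd = 7.7 L/kg × 98 kg = 754.6 L
LD = Vd × C = 754.6 × 18 = 13580 mg
CL = 0.693 × Vd / t½ = 0.693 × 754.6 / 25.7 = 20.35 L/h
D = CL × Css × τ / F = 20.35 × 18 × 4 / 0.95 = 1542 mg

(a) 13600 mg; (b) 1540 mg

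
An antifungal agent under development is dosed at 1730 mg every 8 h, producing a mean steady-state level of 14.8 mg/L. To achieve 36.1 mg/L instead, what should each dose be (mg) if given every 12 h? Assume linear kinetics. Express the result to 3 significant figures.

6330 mg

For first-order elimination, Css ∝ F·D/(CL·τ); F and CL are unchanged, so Css ∝ D/τ.
D₂ = D₁ × (Css,target / Css,current) × (τ₂/τ₁) = 1730 × (36.1/14.8) × (12/8) = 6330 mg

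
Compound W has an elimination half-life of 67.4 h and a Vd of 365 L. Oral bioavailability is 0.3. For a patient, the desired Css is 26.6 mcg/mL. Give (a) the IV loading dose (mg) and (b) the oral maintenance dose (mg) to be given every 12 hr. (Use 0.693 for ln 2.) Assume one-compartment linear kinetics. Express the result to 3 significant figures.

(a) 9710 mg; (b) 3990 mg

LD = Vd × C = 365.0 × 26.6 = 9709 mg
CL = 0.693 × Vd / t½ = 0.693 × 365.0 / 67.4 = 3.753 L/h
D = CL × Css × τ / F = 3.753 × 26.6 × 12 / 0.3 = 3993 mg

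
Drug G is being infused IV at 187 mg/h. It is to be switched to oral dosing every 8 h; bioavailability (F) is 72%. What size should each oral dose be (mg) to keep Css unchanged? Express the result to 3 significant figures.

2080 mg

To maintain the same Css, the systemic dosing rate must be unchanged: F·D/τ = infusion rate.
D = rate × τ / F = 187 × 8 / 0.72 = 2078 mg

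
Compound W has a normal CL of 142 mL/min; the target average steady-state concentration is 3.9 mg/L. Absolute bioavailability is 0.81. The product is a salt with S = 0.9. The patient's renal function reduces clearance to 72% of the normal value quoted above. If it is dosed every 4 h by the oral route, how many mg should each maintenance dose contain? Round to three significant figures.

131 mg

Convert clearance: 142 mL/min × 60 min/h ÷ 1000 mL/L = 8.520 L/h
Patient clearance = 0.72 × 8.520 = 6.134 L/h
At steady state, dose per interval replaces the amount cleared in that interval: F·S·D/τ = CL·Css.
D = CL × Css × τ / F / S = 6.134 × 3.9 × 4 / 0.81 / 0.9 = 131.3 mg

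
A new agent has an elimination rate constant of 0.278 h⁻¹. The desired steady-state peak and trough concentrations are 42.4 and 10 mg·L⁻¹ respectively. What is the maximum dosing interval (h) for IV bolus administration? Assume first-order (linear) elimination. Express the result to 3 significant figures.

5.20 h

Between IV bolus doses, concentration decays as C = C₀·e^(−kτ), so C_peak/C_trough = e^(kτ).
τ_max = ln(C_peak/C_trough) / k = ln(42.4/10) / 0.2780 = 1.445 / 0.2780 = 5.198 h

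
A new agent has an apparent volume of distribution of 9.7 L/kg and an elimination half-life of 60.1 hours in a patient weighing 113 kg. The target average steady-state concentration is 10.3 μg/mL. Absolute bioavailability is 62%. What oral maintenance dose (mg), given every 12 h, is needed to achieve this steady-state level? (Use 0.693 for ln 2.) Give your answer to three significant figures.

Vd(total) = 113 kg × 9.7 L/kg = 1096 L
CL = 0.693 × Vd / t½ = 0.693 × 1096 / 60.1 = 12.64 L/h
D = CL × Css × τ / F = 12.64 × 10.3 × 12 / 0.62 = 2520 mg

2520 mg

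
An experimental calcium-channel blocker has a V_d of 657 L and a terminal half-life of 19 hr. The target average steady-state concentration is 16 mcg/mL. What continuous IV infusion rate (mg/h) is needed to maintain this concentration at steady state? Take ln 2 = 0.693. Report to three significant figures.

CL = ln 2 · Vd / t½ = 0.693 × 657.0 / 19 = 23.96 L/h
Infusion rate = CL × Css = 23.96 × 16 = 383.4 mg/h

383 mg/h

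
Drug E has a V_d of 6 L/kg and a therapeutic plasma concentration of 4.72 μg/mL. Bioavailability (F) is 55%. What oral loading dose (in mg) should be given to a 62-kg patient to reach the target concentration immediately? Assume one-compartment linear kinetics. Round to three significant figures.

3190 mg

Total Vd = 6 × 62 = 372.0 L
LD = Vd × C / F = 372.0 × 4.720 / 0.55 = 3192 mg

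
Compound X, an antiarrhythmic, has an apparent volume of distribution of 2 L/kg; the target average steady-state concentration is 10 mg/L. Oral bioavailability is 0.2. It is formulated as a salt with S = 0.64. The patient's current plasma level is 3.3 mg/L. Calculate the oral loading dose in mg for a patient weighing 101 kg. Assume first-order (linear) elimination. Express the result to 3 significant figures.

10600 mg

Vd(total) = 101 kg × 2 L/kg = 202.0 L
Concentration deficit ΔC = 10 − 3.3 = 6.700 mg/L
LD = Vd × ΔC / F / S = 202.0 × 6.700 / 0.2 / 0.64 = 10570 mg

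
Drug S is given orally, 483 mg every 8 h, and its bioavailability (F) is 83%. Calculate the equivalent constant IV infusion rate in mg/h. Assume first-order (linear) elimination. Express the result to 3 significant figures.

50.1 mg/h

Equivalent systemic input: infusion rate = F·D/τ.
Rate = 0.83 × 483 / 8 = 50.11 mg/h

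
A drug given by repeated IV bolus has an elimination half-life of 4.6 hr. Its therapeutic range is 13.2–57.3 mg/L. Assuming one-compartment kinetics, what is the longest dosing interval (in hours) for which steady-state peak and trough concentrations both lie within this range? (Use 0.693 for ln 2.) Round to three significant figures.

k = 0.693 / t½ = 0.693 / 4.6 = 0.1507 h⁻¹
Between IV bolus doses, concentration decays as C = C₀·e^(−kτ), so C_peak/C_trough = e^(kτ).
τ_max = ln(C_peak/C_trough) / k = ln(57.3/13.2) / 0.1507 = 1.468 / 0.1507 = 9.741 h

9.74 h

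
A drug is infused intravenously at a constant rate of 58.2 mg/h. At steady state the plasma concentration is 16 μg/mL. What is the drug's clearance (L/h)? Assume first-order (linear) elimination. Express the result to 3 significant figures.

At steady state, infusion rate = CL × Css, so CL = rate / Css.
CL = 58.2 / 16 = 3.638 L/h

3.64 L/h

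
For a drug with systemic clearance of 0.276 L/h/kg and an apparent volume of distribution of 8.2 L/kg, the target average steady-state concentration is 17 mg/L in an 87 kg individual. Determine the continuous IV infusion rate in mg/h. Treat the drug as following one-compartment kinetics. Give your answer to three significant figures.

CL = 0.276 L/h/kg × 87 kg = 24.01 L/h
Rate = CL × Css = 24.01 × 17 = 408.2 mg/h

408 mg/h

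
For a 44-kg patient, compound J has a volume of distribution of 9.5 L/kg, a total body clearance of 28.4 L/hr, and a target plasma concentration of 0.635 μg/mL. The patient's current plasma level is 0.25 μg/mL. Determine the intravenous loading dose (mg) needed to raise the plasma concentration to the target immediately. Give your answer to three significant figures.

161 mg

Vd = 9.5 L/kg × 44 kg = 418.0 L
Concentration deficit ΔC = 0.635 − 0.25 = 0.3850 mg/L
LD = Vd × ΔC = 418.0 × 0.3850 = 160.9 mg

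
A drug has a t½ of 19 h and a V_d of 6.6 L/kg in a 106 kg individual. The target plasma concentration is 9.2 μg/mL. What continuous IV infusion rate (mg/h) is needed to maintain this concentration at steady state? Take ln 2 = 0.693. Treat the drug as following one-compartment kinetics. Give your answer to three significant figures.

235 mg/h

Vd(total) = 106 kg × 6.6 L/kg = 699.6 L
k = 0.693/19 = 0.03647 h⁻¹, so CL = k·Vd = 0.03647 × 699.6 = 25.51 L/h
Infusion rate = CL × Css = 25.51 × 9.2 = 234.7 mg/h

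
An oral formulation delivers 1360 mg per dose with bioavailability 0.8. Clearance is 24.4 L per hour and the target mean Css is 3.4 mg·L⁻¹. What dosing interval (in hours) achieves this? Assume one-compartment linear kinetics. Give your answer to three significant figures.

13.1 h

F·D/τ = CL·Css → τ = F·D / (CL·Css).
τ = 0.8 × 1360 / (24.4 × 3.4) = 13.11 h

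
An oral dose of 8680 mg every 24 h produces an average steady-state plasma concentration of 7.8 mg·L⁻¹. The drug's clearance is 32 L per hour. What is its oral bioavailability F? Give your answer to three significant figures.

0.690

F·D/τ = CL·Css at steady state → F = CL·Css·τ / D.
F = 32 × 7.8 × 24 / 8680 = 0.690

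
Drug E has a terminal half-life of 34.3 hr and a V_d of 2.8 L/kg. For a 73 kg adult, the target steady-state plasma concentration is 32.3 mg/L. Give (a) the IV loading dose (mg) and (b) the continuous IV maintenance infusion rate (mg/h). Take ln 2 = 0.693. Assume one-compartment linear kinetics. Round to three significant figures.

Vd = 2.8 L/kg × 73 kg = 204.4 L
LD = Vd × C = 204.4 × 32.3 = 6602 mg
CL = 0.693 × Vd / t½ = 0.693 × 204.4 / 34.3 = 4.130 L/h
Infusion rate = CL × Css = 4.130 × 32.3 = 133.4 mg/h

(a) 6600 mg; (b) 133 mg/h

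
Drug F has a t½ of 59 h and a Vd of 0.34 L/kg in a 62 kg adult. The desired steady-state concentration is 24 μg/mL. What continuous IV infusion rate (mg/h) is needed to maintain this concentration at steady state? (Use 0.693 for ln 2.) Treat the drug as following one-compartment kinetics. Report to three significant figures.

Total Vd = 0.34 × 62 = 21.08 L
CL = ln 2 · Vd / t½ = 0.693 × 21.08 / 59 = 0.2476 L/h
Infusion rate = CL × Css = 0.2476 × 24 = 5.942 mg/h

5.94 mg/h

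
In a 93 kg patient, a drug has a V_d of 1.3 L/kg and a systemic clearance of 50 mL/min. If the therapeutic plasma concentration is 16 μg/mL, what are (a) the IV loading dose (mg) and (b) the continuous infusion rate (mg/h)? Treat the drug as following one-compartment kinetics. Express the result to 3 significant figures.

(a) 1930 mg; (b) 48.0 mg/h

Vd = 1.3 L/kg × 93 kg = 120.9 L
Loading: fill Vd to C_target → 120.9 L × 16 mg/L = 1934 mg
CL = 50 mL/min × 60/1000 = 3.000 L/h
Maintenance infusion rate = CL × Css = 3.000 × 16 = 48.00 mg/h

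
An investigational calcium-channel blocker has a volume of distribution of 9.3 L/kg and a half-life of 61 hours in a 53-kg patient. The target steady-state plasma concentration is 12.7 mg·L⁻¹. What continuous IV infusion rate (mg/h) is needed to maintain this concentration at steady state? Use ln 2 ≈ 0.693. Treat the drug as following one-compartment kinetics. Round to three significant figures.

Vd(total) = 53 kg × 9.3 L/kg = 492.9 L
k = 0.693/61 = 0.01136 h⁻¹, so CL = k·Vd = 0.01136 × 492.9 = 5.599 L/h
Infusion rate = CL × Css = 5.599 × 12.7 = 71.11 mg/h

71.1 mg/h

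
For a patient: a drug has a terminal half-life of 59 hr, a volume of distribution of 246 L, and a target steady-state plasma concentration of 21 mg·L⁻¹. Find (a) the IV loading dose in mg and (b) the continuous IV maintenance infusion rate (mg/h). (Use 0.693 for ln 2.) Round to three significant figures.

(a) 5170 mg; (b) 60.7 mg/h

LD = Vd × C = 246.0 × 21 = 5166 mg
CL = 0.693 × Vd / t½ = 0.693 × 246.0 / 59 = 2.889 L/h
Infusion rate = CL × Css = 2.889 × 21 = 60.67 mg/h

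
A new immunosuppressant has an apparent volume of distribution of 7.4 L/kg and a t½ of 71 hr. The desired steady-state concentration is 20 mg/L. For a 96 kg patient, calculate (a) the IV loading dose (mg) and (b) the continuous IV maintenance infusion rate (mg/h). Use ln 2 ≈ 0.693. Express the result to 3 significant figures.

(a) 14200 mg; (b) 139 mg/h

Vd = 7.4 L/kg × 96 kg = 710.4 L
LD = Vd × C = 710.4 × 20 = 14210 mg
CL = 0.693 × Vd / t½ = 0.693 × 710.4 / 71 = 6.934 L/h
Infusion rate = CL × Css = 6.934 × 20 = 138.7 mg/h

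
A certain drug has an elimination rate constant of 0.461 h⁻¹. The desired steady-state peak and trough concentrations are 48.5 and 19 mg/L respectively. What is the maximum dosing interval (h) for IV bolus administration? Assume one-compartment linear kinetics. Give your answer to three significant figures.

Between IV bolus doses, concentration decays as C = C₀·e^(−kτ), so C_peak/C_trough = e^(kτ).
τ_max = ln(C_peak/C_trough) / k = ln(48.5/19) / 0.4610 = 0.9371 / 0.4610 = 2.033 h

2.03 h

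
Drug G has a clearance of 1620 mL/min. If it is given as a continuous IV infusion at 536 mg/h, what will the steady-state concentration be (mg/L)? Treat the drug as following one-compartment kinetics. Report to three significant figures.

5.51 mg/L

CL = 1620 mL/min × 60/1000 = 97.20 L/h
Css = rate / CL = 536 / 97.20 = 5.514 mg/L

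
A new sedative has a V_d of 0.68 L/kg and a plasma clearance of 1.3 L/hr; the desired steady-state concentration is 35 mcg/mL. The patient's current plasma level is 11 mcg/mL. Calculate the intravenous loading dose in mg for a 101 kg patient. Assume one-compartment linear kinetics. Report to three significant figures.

Vd(total) = 101 kg × 0.68 L/kg = 68.68 L
Concentration deficit ΔC = 35 − 11 = 24.00 mg/L
LD = Vd × ΔC = 68.68 × 24.00 = 1648 mg

1650 mg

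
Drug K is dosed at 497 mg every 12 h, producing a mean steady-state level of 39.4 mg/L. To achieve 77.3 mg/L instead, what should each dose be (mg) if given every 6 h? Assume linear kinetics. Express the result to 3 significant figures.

For first-order elimination, Css ∝ F·D/(CL·τ); F and CL are unchanged, so Css ∝ D/τ.
D₂ = D₁ × (Css,target / Css,current) × (τ₂/τ₁) = 497 × (77.3/39.4) × (6/12) = 487.5 mg

488 mg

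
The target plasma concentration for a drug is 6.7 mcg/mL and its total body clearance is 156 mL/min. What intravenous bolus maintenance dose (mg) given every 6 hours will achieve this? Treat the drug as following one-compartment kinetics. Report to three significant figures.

CL = 156 mL/min = 156 × 0.06 = 9.360 L/h
D = CL × Css × τ = 9.360 × 6.7 × 6 = 376.3 mg

376 mg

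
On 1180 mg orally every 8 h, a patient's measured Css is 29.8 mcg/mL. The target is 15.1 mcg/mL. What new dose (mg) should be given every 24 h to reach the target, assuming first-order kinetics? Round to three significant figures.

For first-order elimination, Css ∝ F·D/(CL·τ); F and CL are unchanged, so Css ∝ D/τ.
D₂ = D₁ × (Css,target / Css,current) × (τ₂/τ₁) = 1180 × (15.1/29.8) × (24/8) = 1794 mg

1790 mg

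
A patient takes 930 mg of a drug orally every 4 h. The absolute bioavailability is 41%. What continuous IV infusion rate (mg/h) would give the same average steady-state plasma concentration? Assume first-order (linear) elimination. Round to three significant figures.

Equivalent systemic input: infusion rate = F·D/τ.
Rate = 0.41 × 930 / 4 = 95.33 mg/h

95.3 mg/h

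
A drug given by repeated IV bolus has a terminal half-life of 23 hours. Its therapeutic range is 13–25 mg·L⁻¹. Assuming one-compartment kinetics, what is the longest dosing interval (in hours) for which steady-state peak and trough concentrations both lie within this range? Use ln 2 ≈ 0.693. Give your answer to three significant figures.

21.7 h

k = 0.693 / t½ = 0.693 / 23 = 0.03013 h⁻¹
Between IV bolus doses, concentration decays as C = C₀·e^(−kτ), so C_peak/C_trough = e^(kτ).
τ_max = ln(C_peak/C_trough) / k = ln(25/13) / 0.03013 = 0.6539 / 0.03013 = 21.70 h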